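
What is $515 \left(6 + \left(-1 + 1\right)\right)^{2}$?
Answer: $18540$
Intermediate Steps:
$515 \left(6 + \left(-1 + 1\right)\right)^{2} = 515 \left(6 + 0\right)^{2} = 515 \cdot 6^{2} = 515 \cdot 36 = 18540$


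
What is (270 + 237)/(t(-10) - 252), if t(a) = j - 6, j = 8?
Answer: -507/250 ≈ -2.0280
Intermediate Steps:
t(a) = 2 (t(a) = 8 - 6 = 2)
(270 + 237)/(t(-10) - 252) = (270 + 237)/(2 - 252) = 507/(-250) = 507*(-1/250) = -507/250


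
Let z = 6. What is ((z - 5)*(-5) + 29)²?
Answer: 576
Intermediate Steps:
((z - 5)*(-5) + 29)² = ((6 - 5)*(-5) + 29)² = (1*(-5) + 29)² = (-5 + 29)² = 24² = 576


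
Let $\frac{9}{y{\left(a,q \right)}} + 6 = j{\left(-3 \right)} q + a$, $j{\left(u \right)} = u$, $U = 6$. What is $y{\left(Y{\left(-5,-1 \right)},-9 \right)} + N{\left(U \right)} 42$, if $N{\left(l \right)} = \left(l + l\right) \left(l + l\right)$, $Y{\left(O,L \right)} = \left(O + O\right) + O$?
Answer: $\frac{12099}{2} \approx 6049.5$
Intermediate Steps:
$Y{\left(O,L \right)} = 3 O$ ($Y{\left(O,L \right)} = 2 O + O = 3 O$)
$y{\left(a,q \right)} = \frac{9}{-6 + a - 3 q}$ ($y{\left(a,q \right)} = \frac{9}{-6 + \left(- 3 q + a\right)} = \frac{9}{-6 + \left(a - 3 q\right)} = \frac{9}{-6 + a - 3 q}$)
$N{\left(l \right)} = 4 l^{2}$ ($N{\left(l \right)} = 2 l 2 l = 4 l^{2}$)
$y{\left(Y{\left(-5,-1 \right)},-9 \right)} + N{\left(U \right)} 42 = \frac{9}{-6 + 3 \left(-5\right) - -27} + 4 \cdot 6^{2} \cdot 42 = \frac{9}{-6 - 15 + 27} + 4 \cdot 36 \cdot 42 = \frac{9}{6} + 144 \cdot 42 = 9 \cdot \frac{1}{6} + 6048 = \frac{3}{2} + 6048 = \frac{12099}{2}$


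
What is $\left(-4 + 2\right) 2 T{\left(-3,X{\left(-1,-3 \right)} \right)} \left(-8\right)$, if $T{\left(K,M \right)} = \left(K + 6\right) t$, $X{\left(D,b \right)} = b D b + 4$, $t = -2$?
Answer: $-192$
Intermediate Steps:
$X{\left(D,b \right)} = 4 + D b^{2}$ ($X{\left(D,b \right)} = D b b + 4 = D b^{2} + 4 = 4 + D b^{2}$)
$T{\left(K,M \right)} = -12 - 2 K$ ($T{\left(K,M \right)} = \left(K + 6\right) \left(-2\right) = \left(6 + K\right) \left(-2\right) = -12 - 2 K$)
$\left(-4 + 2\right) 2 T{\left(-3,X{\left(-1,-3 \right)} \right)} \left(-8\right) = \left(-4 + 2\right) 2 \left(-12 - -6\right) \left(-8\right) = \left(-2\right) 2 \left(-12 + 6\right) \left(-8\right) = \left(-4\right) \left(-6\right) \left(-8\right) = 24 \left(-8\right) = -192$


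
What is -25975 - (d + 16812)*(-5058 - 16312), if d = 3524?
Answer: 434554345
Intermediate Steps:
-25975 - (d + 16812)*(-5058 - 16312) = -25975 - (3524 + 16812)*(-5058 - 16312) = -25975 - 20336*(-21370) = -25975 - 1*(-434580320) = -25975 + 434580320 = 434554345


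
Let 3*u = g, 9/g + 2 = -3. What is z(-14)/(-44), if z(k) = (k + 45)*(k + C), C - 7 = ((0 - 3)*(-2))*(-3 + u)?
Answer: 403/20 ≈ 20.150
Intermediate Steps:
g = -9/5 (g = 9/(-2 - 3) = 9/(-5) = 9*(-1/5) = -9/5 ≈ -1.8000)
u = -3/5 (u = (1/3)*(-9/5) = -3/5 ≈ -0.60000)
C = -73/5 (C = 7 + ((0 - 3)*(-2))*(-3 - 3/5) = 7 - 3*(-2)*(-18/5) = 7 + 6*(-18/5) = 7 - 108/5 = -73/5 ≈ -14.600)
z(k) = (45 + k)*(-73/5 + k) (z(k) = (k + 45)*(k - 73/5) = (45 + k)*(-73/5 + k))
z(-14)/(-44) = (-657 + (-14)**2 + (152/5)*(-14))/(-44) = -(-657 + 196 - 2128/5)/44 = -1/44*(-4433/5) = 403/20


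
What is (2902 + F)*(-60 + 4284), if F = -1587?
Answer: 5554560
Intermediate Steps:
(2902 + F)*(-60 + 4284) = (2902 - 1587)*(-60 + 4284) = 1315*4224 = 5554560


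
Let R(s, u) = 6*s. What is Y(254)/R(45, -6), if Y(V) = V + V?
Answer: 254/135 ≈ 1.8815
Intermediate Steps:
Y(V) = 2*V
Y(254)/R(45, -6) = (2*254)/((6*45)) = 508/270 = 508*(1/270) = 254/135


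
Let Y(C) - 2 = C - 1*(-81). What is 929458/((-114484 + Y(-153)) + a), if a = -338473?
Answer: -929458/453027 ≈ -2.0517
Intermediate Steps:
Y(C) = 83 + C (Y(C) = 2 + (C - 1*(-81)) = 2 + (C + 81) = 2 + (81 + C) = 83 + C)
929458/((-114484 + Y(-153)) + a) = 929458/((-114484 + (83 - 153)) - 338473) = 929458/((-114484 - 70) - 338473) = 929458/(-114554 - 338473) = 929458/(-453027) = 929458*(-1/453027) = -929458/453027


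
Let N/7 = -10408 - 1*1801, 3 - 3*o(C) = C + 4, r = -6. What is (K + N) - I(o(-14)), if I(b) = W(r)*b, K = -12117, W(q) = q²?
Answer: -97736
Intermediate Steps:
o(C) = -⅓ - C/3 (o(C) = 1 - (C + 4)/3 = 1 - (4 + C)/3 = 1 + (-4/3 - C/3) = -⅓ - C/3)
I(b) = 36*b (I(b) = (-6)²*b = 36*b)
N = -85463 (N = 7*(-10408 - 1*1801) = 7*(-10408 - 1801) = 7*(-12209) = -85463)
(K + N) - I(o(-14)) = (-12117 - 85463) - 36*(-⅓ - ⅓*(-14)) = -97580 - 36*(-⅓ + 14/3) = -97580 - 36*13/3 = -97580 - 1*156 = -97580 - 156 = -97736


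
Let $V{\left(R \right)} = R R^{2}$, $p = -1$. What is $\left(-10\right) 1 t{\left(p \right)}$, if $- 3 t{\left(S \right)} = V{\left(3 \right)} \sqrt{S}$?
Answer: $90 i \approx 90.0 i$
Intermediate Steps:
$V{\left(R \right)} = R^{3}$
$t{\left(S \right)} = - 9 \sqrt{S}$ ($t{\left(S \right)} = - \frac{3^{3} \sqrt{S}}{3} = - \frac{27 \sqrt{S}}{3} = - 9 \sqrt{S}$)
$\left(-10\right) 1 t{\left(p \right)} = \left(-10\right) 1 \left(- 9 \sqrt{-1}\right) = - 10 \left(- 9 i\right) = 90 i$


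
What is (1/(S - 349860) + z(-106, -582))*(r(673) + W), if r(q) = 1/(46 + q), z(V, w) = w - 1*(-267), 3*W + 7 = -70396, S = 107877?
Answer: 3858472829257084/521957331 ≈ 7.3923e+6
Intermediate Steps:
W = -70403/3 (W = -7/3 + (⅓)*(-70396) = -7/3 - 70396/3 = -70403/3 ≈ -23468.)
z(V, w) = 267 + w (z(V, w) = w + 267 = 267 + w)
(1/(S - 349860) + z(-106, -582))*(r(673) + W) = (1/(107877 - 349860) + (267 - 582))*(1/(46 + 673) - 70403/3) = (1/(-241983) - 315)*(1/719 - 70403/3) = (-1/241983 - 315)*(1/719 - 70403/3) = -76224646/241983*(-50619754/2157) = 3858472829257084/521957331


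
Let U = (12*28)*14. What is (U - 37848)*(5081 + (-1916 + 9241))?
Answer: -411184464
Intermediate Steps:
U = 4704 (U = 336*14 = 4704)
(U - 37848)*(5081 + (-1916 + 9241)) = (4704 - 37848)*(5081 + (-1916 + 9241)) = -33144*(5081 + 7325) = -33144*12406 = -411184464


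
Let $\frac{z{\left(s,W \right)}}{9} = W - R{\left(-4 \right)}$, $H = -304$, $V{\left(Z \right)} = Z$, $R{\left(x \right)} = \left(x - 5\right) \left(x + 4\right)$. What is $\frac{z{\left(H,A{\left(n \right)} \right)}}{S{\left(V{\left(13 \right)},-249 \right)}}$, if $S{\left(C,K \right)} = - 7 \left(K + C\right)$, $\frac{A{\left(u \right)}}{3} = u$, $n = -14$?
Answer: $- \frac{27}{118} \approx -0.22881$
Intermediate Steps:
$R{\left(x \right)} = \left(-5 + x\right) \left(4 + x\right)$
$A{\left(u \right)} = 3 u$
$S{\left(C,K \right)} = - 7 C - 7 K$ ($S{\left(C,K \right)} = - 7 \left(C + K\right) = - 7 C - 7 K$)
$z{\left(s,W \right)} = 9 W$ ($z{\left(s,W \right)} = 9 \left(W - \left(-20 + \left(-4\right)^{2} - -4\right)\right) = 9 \left(W - \left(-20 + 16 + 4\right)\right) = 9 \left(W - 0\right) = 9 \left(W + 0\right) = 9 W$)
$\frac{z{\left(H,A{\left(n \right)} \right)}}{S{\left(V{\left(13 \right)},-249 \right)}} = \frac{9 \cdot 3 \left(-14\right)}{\left(-7\right) 13 - -1743} = \frac{9 \left(-42\right)}{-91 + 1743} = - \frac{378}{1652} = \left(-378\right) \frac{1}{1652} = - \frac{27}{118}$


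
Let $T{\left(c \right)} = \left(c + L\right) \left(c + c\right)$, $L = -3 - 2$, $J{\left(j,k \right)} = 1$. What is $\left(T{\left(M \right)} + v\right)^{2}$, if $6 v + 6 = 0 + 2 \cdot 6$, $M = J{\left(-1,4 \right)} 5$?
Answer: $1$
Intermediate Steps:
$L = -5$ ($L = -3 - 2 = -5$)
$M = 5$ ($M = 1 \cdot 5 = 5$)
$T{\left(c \right)} = 2 c \left(-5 + c\right)$ ($T{\left(c \right)} = \left(c - 5\right) \left(c + c\right) = \left(-5 + c\right) 2 c = 2 c \left(-5 + c\right)$)
$v = 1$ ($v = -1 + \frac{0 + 2 \cdot 6}{6} = -1 + \frac{0 + 12}{6} = -1 + \frac{1}{6} \cdot 12 = -1 + 2 = 1$)
$\left(T{\left(M \right)} + v\right)^{2} = \left(2 \cdot 5 \left(-5 + 5\right) + 1\right)^{2} = \left(2 \cdot 5 \cdot 0 + 1\right)^{2} = \left(0 + 1\right)^{2} = 1^{2} = 1$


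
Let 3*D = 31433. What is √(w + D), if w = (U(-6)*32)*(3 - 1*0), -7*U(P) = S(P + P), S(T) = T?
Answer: 11*√38787/21 ≈ 103.16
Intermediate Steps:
D = 31433/3 (D = (⅓)*31433 = 31433/3 ≈ 10478.)
U(P) = -2*P/7 (U(P) = -(P + P)/7 = -2*P/7)
w = 1152/7 (w = (-2/7*(-6)*32)*(3 - 1*0) = ((12/7)*32)*(3 + 0) = (384/7)*3 = 1152/7 ≈ 164.57)
√(w + D) = √(1152/7 + 31433/3) = √(223487/21) = 11*√38787/21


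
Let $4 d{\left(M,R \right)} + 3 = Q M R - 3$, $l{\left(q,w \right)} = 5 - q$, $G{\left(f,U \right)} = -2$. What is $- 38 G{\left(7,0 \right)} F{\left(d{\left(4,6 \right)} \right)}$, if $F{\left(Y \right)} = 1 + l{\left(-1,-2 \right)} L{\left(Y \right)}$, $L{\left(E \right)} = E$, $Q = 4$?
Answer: $10336$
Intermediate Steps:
$d{\left(M,R \right)} = - \frac{3}{2} + M R$ ($d{\left(M,R \right)} = - \frac{3}{4} + \frac{4 M R - 3}{4} = - \frac{3}{4} + \frac{-3 + 4 M R}{4} = - \frac{3}{4} + \left(- \frac{3}{4} + M R\right) = - \frac{3}{2} + M R$)
$F{\left(Y \right)} = 1 + 6 Y$ ($F{\left(Y \right)} = 1 + \left(5 - -1\right) Y = 1 + \left(5 + 1\right) Y = 1 + 6 Y$)
$- 38 G{\left(7,0 \right)} F{\left(d{\left(4,6 \right)} \right)} = \left(-38\right) \left(-2\right) \left(1 + 6 \left(- \frac{3}{2} + 4 \cdot 6\right)\right) = 76 \left(1 + 6 \left(- \frac{3}{2} + 24\right)\right) = 76 \left(1 + 6 \cdot \frac{45}{2}\right) = 76 \left(1 + 135\right) = 76 \cdot 136 = 10336$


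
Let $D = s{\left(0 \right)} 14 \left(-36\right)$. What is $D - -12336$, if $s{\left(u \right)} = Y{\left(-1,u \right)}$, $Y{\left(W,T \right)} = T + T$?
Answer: $12336$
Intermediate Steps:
$Y{\left(W,T \right)} = 2 T$
$s{\left(u \right)} = 2 u$
$D = 0$ ($D = 2 \cdot 0 \cdot 14 \left(-36\right) = 0 \cdot 14 \left(-36\right) = 0 \left(-36\right) = 0$)
$D - -12336 = 0 - -12336 = 0 + 12336 = 12336$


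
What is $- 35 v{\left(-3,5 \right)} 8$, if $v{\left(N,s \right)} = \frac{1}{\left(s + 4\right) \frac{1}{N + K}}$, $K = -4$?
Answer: $\frac{1960}{9} \approx 217.78$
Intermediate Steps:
$v{\left(N,s \right)} = \frac{-4 + N}{4 + s}$ ($v{\left(N,s \right)} = \frac{1}{\left(s + 4\right) \frac{1}{N - 4}} = \frac{1}{\left(4 + s\right) \frac{1}{-4 + N}} = \frac{1}{\frac{1}{-4 + N} \left(4 + s\right)} = \frac{-4 + N}{4 + s}$)
$- 35 v{\left(-3,5 \right)} 8 = - 35 \frac{-4 - 3}{4 + 5} \cdot 8 = - 35 \cdot \frac{1}{9} \left(-7\right) 8 = \left(-35\right) \left(- \frac{7}{9}\right) 8 = \frac{245}{9} \cdot 8 = \frac{1960}{9}$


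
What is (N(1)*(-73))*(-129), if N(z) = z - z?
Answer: 0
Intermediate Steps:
N(z) = 0
(N(1)*(-73))*(-129) = (0*(-73))*(-129) = 0*(-129) = 0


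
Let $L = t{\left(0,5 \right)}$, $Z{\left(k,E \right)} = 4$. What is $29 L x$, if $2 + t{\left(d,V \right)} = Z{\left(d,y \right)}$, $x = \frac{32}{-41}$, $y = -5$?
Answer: $- \frac{1856}{41} \approx -45.268$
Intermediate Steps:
$x = - \frac{32}{41}$ ($x = 32 \left(- \frac{1}{41}\right) = - \frac{32}{41} \approx -0.78049$)
$t{\left(d,V \right)} = 2$ ($t{\left(d,V \right)} = -2 + 4 = 2$)
$L = 2$
$29 L x = 29 \cdot 2 \left(- \frac{32}{41}\right) = 58 \left(- \frac{32}{41}\right) = - \frac{1856}{41}$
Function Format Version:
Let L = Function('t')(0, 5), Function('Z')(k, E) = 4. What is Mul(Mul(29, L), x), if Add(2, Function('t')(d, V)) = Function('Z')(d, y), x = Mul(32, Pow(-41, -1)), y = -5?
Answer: Rational(-1856, 41) ≈ -45.268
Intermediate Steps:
x = Rational(-32, 41) (x = Mul(32, Rational(-1, 41)) = Rational(-32, 41) ≈ -0.78049)
Function('t')(d, V) = 2 (Function('t')(d, V) = Add(-2, 4) = 2)
L = 2
Mul(Mul(29, L), x) = Mul(Mul(29, 2), Rational(-32, 41)) = Mul(58, Rational(-32, 41)) = Rational(-1856, 41)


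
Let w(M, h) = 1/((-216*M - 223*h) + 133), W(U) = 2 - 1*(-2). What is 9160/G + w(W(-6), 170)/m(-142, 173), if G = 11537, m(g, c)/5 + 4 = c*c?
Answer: 52960002153463/66703007093625 ≈ 0.79397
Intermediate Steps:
m(g, c) = -20 + 5*c² (m(g, c) = -20 + 5*(c*c) = -20 + 5*c²)
W(U) = 4 (W(U) = 2 + 2 = 4)
w(M, h) = 1/(133 - 223*h - 216*M) (w(M, h) = 1/((-223*h - 216*M) + 133) = 1/(133 - 223*h - 216*M))
9160/G + w(W(-6), 170)/m(-142, 173) = 9160/11537 + (-1/(-133 + 216*4 + 223*170))/(-20 + 5*173²) = 9160*(1/11537) + (-1/(-133 + 864 + 37910))/(-20 + 5*29929) = 9160/11537 + (-1/38641)/(-20 + 149645) = 9160/11537 - 1*1/38641/149625 = 9160/11537 - 1/38641*1/149625 = 9160/11537 - 1/5781659625 = 52960002153463/66703007093625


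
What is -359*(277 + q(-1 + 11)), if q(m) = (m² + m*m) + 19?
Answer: -178064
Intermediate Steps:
q(m) = 19 + 2*m² (q(m) = (m² + m²) + 19 = 2*m² + 19 = 19 + 2*m²)
-359*(277 + q(-1 + 11)) = -359*(277 + (19 + 2*(-1 + 11)²)) = -359*(277 + (19 + 2*10²)) = -359*(277 + (19 + 2*100)) = -359*(277 + (19 + 200)) = -359*(277 + 219) = -359*496 = -178064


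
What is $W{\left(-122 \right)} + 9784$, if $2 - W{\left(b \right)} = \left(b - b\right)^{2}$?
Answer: $9786$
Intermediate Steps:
$W{\left(b \right)} = 2$ ($W{\left(b \right)} = 2 - \left(b - b\right)^{2} = 2 - 0^{2} = 2 - 0 = 2 + 0 = 2$)
$W{\left(-122 \right)} + 9784 = 2 + 9784 = 9786$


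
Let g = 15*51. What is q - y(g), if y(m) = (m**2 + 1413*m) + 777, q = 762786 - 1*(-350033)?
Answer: -554128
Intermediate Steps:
g = 765
q = 1112819 (q = 762786 + 350033 = 1112819)
y(m) = 777 + m**2 + 1413*m
q - y(g) = 1112819 - (777 + 765**2 + 1413*765) = 1112819 - (777 + 585225 + 1080945) = 1112819 - 1*1666947 = 1112819 - 1666947 = -554128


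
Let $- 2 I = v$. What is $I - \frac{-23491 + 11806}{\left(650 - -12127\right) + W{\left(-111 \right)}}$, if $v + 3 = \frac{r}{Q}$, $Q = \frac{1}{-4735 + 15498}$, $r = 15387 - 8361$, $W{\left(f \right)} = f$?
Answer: $- \frac{79817789395}{2111} \approx -3.781 \cdot 10^{7}$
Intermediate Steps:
$r = 7026$
$Q = \frac{1}{10763} \approx 9.2911 \cdot 10^{-5}$
$v = 75620835$ ($v = -3 + 7026 \frac{1}{\frac{1}{10763}} = -3 + 7026 \cdot 10763 = -3 + 75620838 = 75620835$)
$I = - \frac{75620835}{2}$ ($I = \left(- \frac{1}{2}\right) 75620835 = - \frac{75620835}{2} \approx -3.781 \cdot 10^{7}$)
$I - \frac{-23491 + 11806}{\left(650 - -12127\right) + W{\left(-111 \right)}} = - \frac{75620835}{2} - \frac{-23491 + 11806}{\left(650 - -12127\right) - 111} = - \frac{75620835}{2} - - \frac{11685}{\left(650 + 12127\right) - 111} = - \frac{75620835}{2} - - \frac{11685}{12777 - 111} = - \frac{75620835}{2} - - \frac{11685}{12666} = - \frac{75620835}{2} - \left(-11685\right) \frac{1}{12666} = - \frac{75620835}{2} - - \frac{3895}{4222} = - \frac{75620835}{2} + \frac{3895}{4222} = - \frac{79817789395}{2111}$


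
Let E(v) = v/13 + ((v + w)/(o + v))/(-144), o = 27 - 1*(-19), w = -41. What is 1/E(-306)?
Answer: -37440/881627 ≈ -0.042467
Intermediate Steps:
o = 46 (o = 27 + 19 = 46)
E(v) = v/13 - (-41 + v)/(144*(46 + v)) (E(v) = v/13 + ((v - 41)/(46 + v))/(-144) = v*(1/13) + ((-41 + v)/(46 + v))*(-1/144) = v/13 + ((-41 + v)/(46 + v))*(-1/144) = v/13 - (-41 + v)/(144*(46 + v)))
1/E(-306) = 1/((533 + 144*(-306)**2 + 6611*(-306))/(1872*(46 - 306))) = 1/((1/1872)*(533 + 144*93636 - 2022966)/(-260)) = 1/((1/1872)*(-1/260)*(533 + 13483584 - 2022966)) = 1/((1/1872)*(-1/260)*11461151) = 1/(-881627/37440) = -37440/881627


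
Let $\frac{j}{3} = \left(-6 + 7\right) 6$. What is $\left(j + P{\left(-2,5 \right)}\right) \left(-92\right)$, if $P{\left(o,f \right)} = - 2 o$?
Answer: $-2024$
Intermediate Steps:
$j = 18$ ($j = 3 \left(-6 + 7\right) 6 = 3 \cdot 1 \cdot 6 = 3 \cdot 6 = 18$)
$\left(j + P{\left(-2,5 \right)}\right) \left(-92\right) = \left(18 - -4\right) \left(-92\right) = \left(18 + 4\right) \left(-92\right) = 22 \left(-92\right) = -2024$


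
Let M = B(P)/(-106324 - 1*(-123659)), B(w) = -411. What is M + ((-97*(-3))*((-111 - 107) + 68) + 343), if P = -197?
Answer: -750727256/17335 ≈ -43307.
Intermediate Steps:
M = -411/17335 (M = -411/(-106324 - 1*(-123659)) = -411/(-106324 + 123659) = -411/17335 ≈ -0.023709)
M + ((-97*(-3))*((-111 - 107) + 68) + 343) = -411/17335 + ((-97*(-3))*((-111 - 107) + 68) + 343) = -411/17335 + (291*(-218 + 68) + 343) = -411/17335 + (291*(-150) + 343) = -411/17335 + (-43650 + 343) = -411/17335 - 43307 = -750727256/17335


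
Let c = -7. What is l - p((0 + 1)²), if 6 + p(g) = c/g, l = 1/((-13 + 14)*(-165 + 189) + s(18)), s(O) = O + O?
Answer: 781/60 ≈ 13.017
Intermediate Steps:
s(O) = 2*O
l = 1/60 (l = 1/((-13 + 14)*(-165 + 189) + 2*18) = 1/(1*24 + 36) = 1/(24 + 36) = 1/60 ≈ 0.016667)
p(g) = -6 - 7/g
l - p((0 + 1)²) = 1/60 - (-6 - 7/(0 + 1)²) = 1/60 - (-6 - 7/(1²)) = 1/60 - (-6 - 7/1) = 1/60 - (-6 - 7*1) = 1/60 - (-6 - 7) = 1/60 - 1*(-13) = 1/60 + 13 = 781/60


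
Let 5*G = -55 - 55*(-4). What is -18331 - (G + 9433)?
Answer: -27797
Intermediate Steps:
G = 33 (G = (-55 - 55*(-4))/5 = (-55 + 220)/5 = (1/5)*165 = 33)
-18331 - (G + 9433) = -18331 - (33 + 9433) = -18331 - 1*9466 = -18331 - 9466 = -27797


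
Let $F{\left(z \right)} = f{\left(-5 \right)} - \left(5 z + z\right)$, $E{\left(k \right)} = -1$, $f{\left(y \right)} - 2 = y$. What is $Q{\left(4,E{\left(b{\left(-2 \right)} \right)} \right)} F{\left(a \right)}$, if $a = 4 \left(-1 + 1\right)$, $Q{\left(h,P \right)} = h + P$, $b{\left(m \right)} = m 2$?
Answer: $-9$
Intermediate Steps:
$b{\left(m \right)} = 2 m$
$f{\left(y \right)} = 2 + y$
$Q{\left(h,P \right)} = P + h$
$a = 0$ ($a = 4 \cdot 0 = 0$)
$F{\left(z \right)} = -3 - 6 z$ ($F{\left(z \right)} = \left(2 - 5\right) - \left(5 z + z\right) = -3 - 6 z$)
$Q{\left(4,E{\left(b{\left(-2 \right)} \right)} \right)} F{\left(a \right)} = \left(-1 + 4\right) \left(-3 - 0\right) = 3 \left(-3 + 0\right) = 3 \left(-3\right) = -9$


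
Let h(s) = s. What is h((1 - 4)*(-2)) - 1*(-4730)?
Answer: 4736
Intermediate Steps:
h((1 - 4)*(-2)) - 1*(-4730) = (1 - 4)*(-2) - 1*(-4730) = -3*(-2) + 4730 = 6 + 4730 = 4736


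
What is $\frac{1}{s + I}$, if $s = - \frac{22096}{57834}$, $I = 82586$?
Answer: $\frac{28917}{2388128314} \approx 1.2109 \cdot 10^{-5}$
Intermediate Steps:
$s = - \frac{11048}{28917}$ ($s = \left(-22096\right) \frac{1}{57834} = - \frac{11048}{28917} \approx -0.38206$)
$\frac{1}{s + I} = \frac{1}{- \frac{11048}{28917} + 82586} = \frac{1}{\frac{2388128314}{28917}} = \frac{28917}{2388128314}$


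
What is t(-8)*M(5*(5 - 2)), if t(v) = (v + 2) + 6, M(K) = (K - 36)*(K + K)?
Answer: 0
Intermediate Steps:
M(K) = 2*K*(-36 + K) (M(K) = (-36 + K)*(2*K) = 2*K*(-36 + K))
t(v) = 8 + v (t(v) = (2 + v) + 6 = 8 + v)
t(-8)*M(5*(5 - 2)) = (8 - 8)*(2*(5*(5 - 2))*(-36 + 5*(5 - 2))) = 0*(2*(5*3)*(-36 + 5*3)) = 0*(2*15*(-36 + 15)) = 0*(2*15*(-21)) = 0*(-630) = 0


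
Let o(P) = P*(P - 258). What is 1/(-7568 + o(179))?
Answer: -1/21709 ≈ -4.6064e-5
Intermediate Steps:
o(P) = P*(-258 + P)
1/(-7568 + o(179)) = 1/(-7568 + 179*(-258 + 179)) = 1/(-7568 + 179*(-79)) = 1/(-7568 - 14141) = 1/(-21709) = -1/21709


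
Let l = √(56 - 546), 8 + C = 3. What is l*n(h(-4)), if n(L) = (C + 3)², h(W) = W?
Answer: 28*I*√10 ≈ 88.544*I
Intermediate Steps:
C = -5 (C = -8 + 3 = -5)
n(L) = 4 (n(L) = (-5 + 3)² = (-2)² = 4)
l = 7*I*√10 (l = √(-490) = 7*I*√10 ≈ 22.136*I)
l*n(h(-4)) = (7*I*√10)*4 = 28*I*√10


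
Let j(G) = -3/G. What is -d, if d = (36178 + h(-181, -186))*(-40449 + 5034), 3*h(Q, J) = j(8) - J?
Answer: 10267481385/8 ≈ 1.2834e+9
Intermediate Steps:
h(Q, J) = -1/8 - J/3 (h(Q, J) = (-3/8 - J)/3 = -1/8 - J/3)
d = -10267481385/8 (d = (36178 + (-1/8 - 1/3*(-186)))*(-40449 + 5034) = (36178 + (-1/8 + 62))*(-35415) = (36178 + 495/8)*(-35415) = (289919/8)*(-35415) = -10267481385/8 ≈ -1.2834e+9)
-d = -1*(-10267481385/8) = 10267481385/8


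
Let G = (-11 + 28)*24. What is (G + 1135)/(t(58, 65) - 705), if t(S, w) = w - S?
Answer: -1543/698 ≈ -2.2106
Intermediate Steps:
G = 408 (G = 17*24 = 408)
(G + 1135)/(t(58, 65) - 705) = (408 + 1135)/((65 - 1*58) - 705) = 1543/((65 - 58) - 705) = 1543/(7 - 705) = 1543/(-698) = 1543*(-1/698) = -1543/698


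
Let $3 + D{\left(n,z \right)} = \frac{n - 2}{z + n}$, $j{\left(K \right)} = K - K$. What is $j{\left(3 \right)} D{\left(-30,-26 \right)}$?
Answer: $0$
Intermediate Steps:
$j{\left(K \right)} = 0$
$D{\left(n,z \right)} = -3 + \frac{-2 + n}{n + z}$ ($D{\left(n,z \right)} = -3 + \frac{n - 2}{z + n} = -3 + \frac{-2 + n}{n + z}$)
$j{\left(3 \right)} D{\left(-30,-26 \right)} = 0 \frac{-2 - -78 - -60}{-30 - 26} = 0 \frac{-2 + 78 + 60}{-56} = 0 \left(\left(- \frac{1}{56}\right) 136\right) = 0 \left(- \frac{17}{7}\right) = 0$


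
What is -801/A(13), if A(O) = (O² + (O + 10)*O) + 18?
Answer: -89/54 ≈ -1.6481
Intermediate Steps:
A(O) = 18 + O² + O*(10 + O) (A(O) = (O² + (10 + O)*O) + 18 = (O² + O*(10 + O)) + 18 = 18 + O² + O*(10 + O))
-801/A(13) = -801/(18 + 2*13² + 10*13) = -801/(18 + 2*169 + 130) = -801/(18 + 338 + 130) = -801/486 = -801*1/486 = -89/54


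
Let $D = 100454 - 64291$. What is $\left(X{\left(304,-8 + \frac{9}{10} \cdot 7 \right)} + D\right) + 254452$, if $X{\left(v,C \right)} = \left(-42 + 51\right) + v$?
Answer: $290928$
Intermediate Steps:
$D = 36163$ ($D = 100454 - 64291 = 36163$)
$X{\left(v,C \right)} = 9 + v$
$\left(X{\left(304,-8 + \frac{9}{10} \cdot 7 \right)} + D\right) + 254452 = \left(\left(9 + 304\right) + 36163\right) + 254452 = \left(313 + 36163\right) + 254452 = 36476 + 254452 = 290928$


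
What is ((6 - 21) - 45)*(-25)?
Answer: 1500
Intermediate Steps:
((6 - 21) - 45)*(-25) = (-15 - 45)*(-25) = -60*(-25) = 1500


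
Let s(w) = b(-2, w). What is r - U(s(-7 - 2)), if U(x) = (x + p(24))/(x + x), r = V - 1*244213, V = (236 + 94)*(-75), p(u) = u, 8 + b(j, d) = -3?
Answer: -5917173/22 ≈ -2.6896e+5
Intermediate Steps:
b(j, d) = -11 (b(j, d) = -8 - 3 = -11)
V = -24750 (V = 330*(-75) = -24750)
s(w) = -11
r = -268963 (r = -24750 - 1*244213 = -24750 - 244213 = -268963)
U(x) = (24 + x)/(2*x) (U(x) = (x + 24)/(x + x) = (24 + x)/((2*x)) = (24 + x)*(1/(2*x)) = (24 + x)/(2*x))
r - U(s(-7 - 2)) = -268963 - (24 - 11)/(2*(-11)) = -268963 - (-1)*13/(2*11) = -268963 - 1*(-13/22) = -268963 + 13/22 = -5917173/22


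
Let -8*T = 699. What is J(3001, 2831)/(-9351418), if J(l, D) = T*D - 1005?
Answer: 1986909/74811344 ≈ 0.026559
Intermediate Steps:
T = -699/8 (T = -1/8*699 = -699/8 ≈ -87.375)
J(l, D) = -1005 - 699*D/8 (J(l, D) = -699*D/8 - 1005 = -1005 - 699*D/8)
J(3001, 2831)/(-9351418) = (-1005 - 699/8*2831)/(-9351418) = (-1005 - 1978869/8)*(-1/9351418) = -1986909/8*(-1/9351418) = 1986909/74811344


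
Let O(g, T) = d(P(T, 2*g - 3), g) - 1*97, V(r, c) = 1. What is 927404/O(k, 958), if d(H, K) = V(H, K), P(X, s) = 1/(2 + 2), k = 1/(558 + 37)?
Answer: -231851/24 ≈ -9660.5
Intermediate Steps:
k = 1/595 ≈ 0.0016807
P(X, s) = 1/4
d(H, K) = 1
O(g, T) = -96 (O(g, T) = 1 - 1*97 = 1 - 97 = -96)
927404/O(k, 958) = 927404/(-96) = 927404*(-1/96) = -231851/24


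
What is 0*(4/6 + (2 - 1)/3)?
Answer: 0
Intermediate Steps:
0*(4/6 + (2 - 1)/3) = 0*(4*(⅙) + 1*(⅓)) = 0*(⅔ + ⅓) = 0*1 = 0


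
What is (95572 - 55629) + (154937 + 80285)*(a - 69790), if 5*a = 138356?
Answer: -49536142153/5 ≈ -9.9072e+9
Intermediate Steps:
a = 138356/5 (a = (1/5)*138356 = 138356/5 ≈ 27671.)
(95572 - 55629) + (154937 + 80285)*(a - 69790) = (95572 - 55629) + (154937 + 80285)*(138356/5 - 69790) = 39943 + 235222*(-210594/5) = 39943 - 49536341868/5 = -49536142153/5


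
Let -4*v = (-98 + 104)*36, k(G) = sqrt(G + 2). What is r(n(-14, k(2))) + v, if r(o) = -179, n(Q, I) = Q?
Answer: -233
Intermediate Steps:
k(G) = sqrt(2 + G)
v = -54 (v = -(-98 + 104)*36/4 = -3*36/2 = -1/4*216 = -54)
r(n(-14, k(2))) + v = -179 - 54 = -233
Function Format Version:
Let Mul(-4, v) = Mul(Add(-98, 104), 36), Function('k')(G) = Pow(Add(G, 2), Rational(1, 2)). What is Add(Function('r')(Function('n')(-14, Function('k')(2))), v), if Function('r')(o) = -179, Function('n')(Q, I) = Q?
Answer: -233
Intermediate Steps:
Function('k')(G) = Pow(Add(2, G), Rational(1, 2))
v = -54 (v = Mul(Rational(-1, 4), Mul(Add(-98, 104), 36)) = Mul(Rational(-1, 4), Mul(6, 36)) = Mul(Rational(-1, 4), 216) = -54)
Add(Function('r')(Function('n')(-14, Function('k')(2))), v) = Add(-179, -54) = -233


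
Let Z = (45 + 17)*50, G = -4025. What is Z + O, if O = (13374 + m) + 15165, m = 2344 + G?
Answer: 29958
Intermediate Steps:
m = -1681 (m = 2344 - 4025 = -1681)
Z = 3100 (Z = 62*50 = 3100)
O = 26858 (O = (13374 - 1681) + 15165 = 11693 + 15165 = 26858)
Z + O = 3100 + 26858 = 29958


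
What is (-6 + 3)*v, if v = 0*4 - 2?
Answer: 6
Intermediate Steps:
v = -2 (v = 0 - 2 = -2)
(-6 + 3)*v = (-6 + 3)*(-2) = -3*(-2) = 6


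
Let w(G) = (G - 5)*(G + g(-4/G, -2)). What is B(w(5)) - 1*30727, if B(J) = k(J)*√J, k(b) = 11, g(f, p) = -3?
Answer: -30727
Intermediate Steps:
w(G) = (-5 + G)*(-3 + G) (w(G) = (G - 5)*(G - 3) = (-5 + G)*(-3 + G))
B(J) = 11*√J
B(w(5)) - 1*30727 = 11*√(15 + 5² - 8*5) - 1*30727 = 11*√(15 + 25 - 40) - 30727 = 11*√0 - 30727 = 11*0 - 30727 = 0 - 30727 = -30727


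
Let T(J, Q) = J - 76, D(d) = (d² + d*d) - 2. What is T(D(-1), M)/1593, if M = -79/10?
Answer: -76/1593 ≈ -0.047709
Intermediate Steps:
M = -79/10 (M = -79*⅒ = -79/10 ≈ -7.9000)
D(d) = -2 + 2*d² (D(d) = (d² + d²) - 2 = 2*d² - 2 = -2 + 2*d²)
T(J, Q) = -76 + J
T(D(-1), M)/1593 = (-76 + (-2 + 2*(-1)²))/1593 = (-76 + (-2 + 2*1))*(1/1593) = (-76 + (-2 + 2))*(1/1593) = (-76 + 0)*(1/1593) = -76*1/1593 = -76/1593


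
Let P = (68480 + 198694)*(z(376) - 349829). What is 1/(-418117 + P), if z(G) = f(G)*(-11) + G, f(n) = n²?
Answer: -1/508857079603 ≈ -1.9652e-12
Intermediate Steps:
z(G) = G - 11*G² (z(G) = G²*(-11) + G = -11*G² + G = G - 11*G²)
P = -508856661486 (P = (68480 + 198694)*(376*(1 - 11*376) - 349829) = 267174*(376*(1 - 4136) - 349829) = 267174*(376*(-4135) - 349829) = 267174*(-1554760 - 349829) = 267174*(-1904589) = -508856661486)
1/(-418117 + P) = 1/(-418117 - 508856661486) = 1/(-508857079603) = -1/508857079603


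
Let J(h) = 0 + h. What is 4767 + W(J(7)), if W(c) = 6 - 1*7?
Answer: 4766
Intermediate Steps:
J(h) = h
W(c) = -1 (W(c) = 6 - 7 = -1)
4767 + W(J(7)) = 4767 - 1 = 4766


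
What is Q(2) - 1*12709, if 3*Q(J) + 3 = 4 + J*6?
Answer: -38114/3 ≈ -12705.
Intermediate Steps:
Q(J) = ⅓ + 2*J (Q(J) = -1 + (4 + J*6)/3 = -1 + (4 + 6*J)/3 = -1 + (4/3 + 2*J) = ⅓ + 2*J)
Q(2) - 1*12709 = (⅓ + 2*2) - 1*12709 = (⅓ + 4) - 12709 = 13/3 - 12709 = -38114/3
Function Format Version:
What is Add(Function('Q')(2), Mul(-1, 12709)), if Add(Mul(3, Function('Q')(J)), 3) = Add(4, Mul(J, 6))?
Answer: Rational(-38114, 3) ≈ -12705.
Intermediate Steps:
Function('Q')(J) = Add(Rational(1, 3), Mul(2, J)) (Function('Q')(J) = Add(-1, Mul(Rational(1, 3), Add(4, Mul(J, 6)))) = Add(-1, Mul(Rational(1, 3), Add(4, Mul(6, J)))) = Add(-1, Add(Rational(4, 3), Mul(2, J))) = Add(Rational(1, 3), Mul(2, J)))
Add(Function('Q')(2), Mul(-1, 12709)) = Add(Add(Rational(1, 3), Mul(2, 2)), Mul(-1, 12709)) = Add(Add(Rational(1, 3), 4), -12709) = Add(Rational(13, 3), -12709) = Rational(-38114, 3)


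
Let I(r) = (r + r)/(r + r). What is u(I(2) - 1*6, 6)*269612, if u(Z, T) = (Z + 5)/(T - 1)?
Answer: 0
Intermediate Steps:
I(r) = 1 (I(r) = (2*r)/((2*r)) = (2*r)*(1/(2*r)) = 1)
u(Z, T) = (5 + Z)/(-1 + T)
u(I(2) - 1*6, 6)*269612 = ((5 + (1 - 1*6))/(-1 + 6))*269612 = ((5 + (1 - 6))/5)*269612 = ((5 - 5)/5)*269612 = ((1/5)*0)*269612 = 0*269612 = 0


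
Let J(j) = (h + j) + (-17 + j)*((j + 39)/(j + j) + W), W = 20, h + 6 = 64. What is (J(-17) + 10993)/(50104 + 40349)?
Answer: 10376/90453 ≈ 0.11471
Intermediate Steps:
h = 58 (h = -6 + 64 = 58)
J(j) = 58 + j + (-17 + j)*(20 + (39 + j)/(2*j)) (J(j) = (58 + j) + (-17 + j)*((j + 39)/(j + j) + 20) = (58 + j) + (-17 + j)*((39 + j)/((2*j)) + 20) = (58 + j) + (-17 + j)*((39 + j)*(1/(2*j)) + 20) = (58 + j) + (-17 + j)*((39 + j)/(2*j) + 20) = (58 + j) + (-17 + j)*(20 + (39 + j)/(2*j)) = 58 + j + (-17 + j)*(20 + (39 + j)/(2*j)))
(J(-17) + 10993)/(50104 + 40349) = ((½)*(-663 - 17*(-542 + 43*(-17)))/(-17) + 10993)/(50104 + 40349) = ((½)*(-1/17)*(-663 - 17*(-542 - 731)) + 10993)/90453 = ((½)*(-1/17)*(-663 - 17*(-1273)) + 10993)*(1/90453) = ((½)*(-1/17)*(-663 + 21641) + 10993)*(1/90453) = ((½)*(-1/17)*20978 + 10993)*(1/90453) = (-617 + 10993)*(1/90453) = 10376*(1/90453) = 10376/90453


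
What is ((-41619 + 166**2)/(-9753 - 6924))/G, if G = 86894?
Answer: 14063/1449131238 ≈ 9.7044e-6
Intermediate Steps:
((-41619 + 166**2)/(-9753 - 6924))/G = ((-41619 + 166**2)/(-9753 - 6924))/86894 = ((-41619 + 27556)/(-16677))*(1/86894) = -14063*(-1/16677)*(1/86894) = (14063/16677)*(1/86894) = 14063/1449131238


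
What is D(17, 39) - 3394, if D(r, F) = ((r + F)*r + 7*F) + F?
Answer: -2130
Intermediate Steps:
D(r, F) = 8*F + r*(F + r) (D(r, F) = ((F + r)*r + 7*F) + F = (r*(F + r) + 7*F) + F = (7*F + r*(F + r)) + F = 8*F + r*(F + r))
D(17, 39) - 3394 = (17² + 8*39 + 39*17) - 3394 = (289 + 312 + 663) - 3394 = 1264 - 3394 = -2130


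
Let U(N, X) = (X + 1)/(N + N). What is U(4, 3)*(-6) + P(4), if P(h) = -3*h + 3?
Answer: -12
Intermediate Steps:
P(h) = 3 - 3*h
U(N, X) = (1 + X)/(2*N) (U(N, X) = (1 + X)/((2*N)) = (1 + X)*(1/(2*N)) = (1 + X)/(2*N))
U(4, 3)*(-6) + P(4) = ((½)*(1 + 3)/4)*(-6) + (3 - 3*4) = ((½)*(¼)*4)*(-6) + (3 - 12) = (½)*(-6) - 9 = -3 - 9 = -12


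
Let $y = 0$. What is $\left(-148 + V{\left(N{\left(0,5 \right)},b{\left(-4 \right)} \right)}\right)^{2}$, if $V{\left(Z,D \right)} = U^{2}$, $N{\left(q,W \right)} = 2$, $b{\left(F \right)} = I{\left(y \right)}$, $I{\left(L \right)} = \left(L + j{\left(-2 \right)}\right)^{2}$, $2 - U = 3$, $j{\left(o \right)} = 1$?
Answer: $21609$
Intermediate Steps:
$U = -1$ ($U = 2 - 3 = -1$)
$I{\left(L \right)} = \left(1 + L\right)^{2}$ ($I{\left(L \right)} = \left(L + 1\right)^{2} = \left(1 + L\right)^{2}$)
$b{\left(F \right)} = 1$ ($b{\left(F \right)} = \left(1 + 0\right)^{2} = 1^{2} = 1$)
$V{\left(Z,D \right)} = 1$ ($V{\left(Z,D \right)} = \left(-1\right)^{2} = 1$)
$\left(-148 + V{\left(N{\left(0,5 \right)},b{\left(-4 \right)} \right)}\right)^{2} = \left(-148 + 1\right)^{2} = \left(-147\right)^{2} = 21609$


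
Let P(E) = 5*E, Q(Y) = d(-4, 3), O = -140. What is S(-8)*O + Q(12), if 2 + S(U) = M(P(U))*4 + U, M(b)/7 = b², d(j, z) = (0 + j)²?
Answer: -6270584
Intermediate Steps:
d(j, z) = j²
Q(Y) = 16 (Q(Y) = (-4)² = 16)
M(b) = 7*b²
S(U) = -2 + U + 700*U² (S(U) = -2 + ((7*(5*U)²)*4 + U) = -2 + ((7*(25*U²))*4 + U) = -2 + ((175*U²)*4 + U) = -2 + (700*U² + U) = -2 + (U + 700*U²) = -2 + U + 700*U²)
S(-8)*O + Q(12) = (-2 - 8 + 700*(-8)²)*(-140) + 16 = (-2 - 8 + 700*64)*(-140) + 16 = (-2 - 8 + 44800)*(-140) + 16 = 44790*(-140) + 16 = -6270600 + 16 = -6270584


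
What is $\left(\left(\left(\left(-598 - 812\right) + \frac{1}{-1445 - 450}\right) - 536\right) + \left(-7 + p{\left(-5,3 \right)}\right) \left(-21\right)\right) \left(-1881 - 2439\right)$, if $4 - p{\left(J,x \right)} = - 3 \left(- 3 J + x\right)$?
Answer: $\frac{4939674624}{379} \approx 1.3033 \cdot 10^{7}$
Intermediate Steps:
$p{\left(J,x \right)} = 4 - 9 J + 3 x$ ($p{\left(J,x \right)} = 4 - - 3 \left(- 3 J + x\right) = 4 - - 3 \left(x - 3 J\right) = 4 - \left(- 3 x + 9 J\right) = 4 - 9 J + 3 x$)
$\left(\left(\left(\left(-598 - 812\right) + \frac{1}{-1445 - 450}\right) - 536\right) + \left(-7 + p{\left(-5,3 \right)}\right) \left(-21\right)\right) \left(-1881 - 2439\right) = \left(\left(\left(\left(-598 - 812\right) + \frac{1}{-1445 - 450}\right) - 536\right) + \left(-7 + \left(4 - -45 + 3 \cdot 3\right)\right) \left(-21\right)\right) \left(-1881 - 2439\right) = \left(\left(\left(\left(-598 - 812\right) + \frac{1}{-1895}\right) - 536\right) + \left(-7 + \left(4 + 45 + 9\right)\right) \left(-21\right)\right) \left(-4320\right) = \left(\left(\left(-1410 - \frac{1}{1895}\right) - 536\right) + \left(-7 + 58\right) \left(-21\right)\right) \left(-4320\right) = \left(\left(- \frac{2671951}{1895} - 536\right) + 51 \left(-21\right)\right) \left(-4320\right) = \left(- \frac{3687671}{1895} - 1071\right) \left(-4320\right) = \left(- \frac{5717216}{1895}\right) \left(-4320\right) = \frac{4939674624}{379}$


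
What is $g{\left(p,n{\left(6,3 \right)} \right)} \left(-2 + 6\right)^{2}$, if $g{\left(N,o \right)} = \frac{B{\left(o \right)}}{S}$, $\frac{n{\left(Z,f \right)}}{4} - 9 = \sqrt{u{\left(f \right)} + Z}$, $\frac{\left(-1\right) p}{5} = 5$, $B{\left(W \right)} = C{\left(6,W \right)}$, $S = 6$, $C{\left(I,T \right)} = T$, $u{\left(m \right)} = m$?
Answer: $128$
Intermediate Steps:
$B{\left(W \right)} = W$
$p = -25$ ($p = \left(-5\right) 5 = -25$)
$n{\left(Z,f \right)} = 36 + 4 \sqrt{Z + f}$ ($n{\left(Z,f \right)} = 36 + 4 \sqrt{f + Z} = 36 + 4 \sqrt{Z + f}$)
$g{\left(N,o \right)} = \frac{o}{6}$
$g{\left(p,n{\left(6,3 \right)} \right)} \left(-2 + 6\right)^{2} = \frac{36 + 4 \sqrt{6 + 3}}{6} \left(-2 + 6\right)^{2} = \frac{36 + 4 \sqrt{9}}{6} \cdot 4^{2} = \frac{36 + 4 \cdot 3}{6} \cdot 16 = \frac{36 + 12}{6} \cdot 16 = \frac{1}{6} \cdot 48 \cdot 16 = 8 \cdot 16 = 128$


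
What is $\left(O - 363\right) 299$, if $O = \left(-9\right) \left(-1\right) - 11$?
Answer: $-109135$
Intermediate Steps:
$O = -2$ ($O = 9 - 11 = -2$)
$\left(O - 363\right) 299 = \left(-2 - 363\right) 299 = \left(-365\right) 299 = -109135$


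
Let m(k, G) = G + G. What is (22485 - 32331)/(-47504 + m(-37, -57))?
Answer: 4923/23809 ≈ 0.20677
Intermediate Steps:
m(k, G) = 2*G
(22485 - 32331)/(-47504 + m(-37, -57)) = (22485 - 32331)/(-47504 + 2*(-57)) = -9846/(-47504 - 114) = -9846/(-47618) = -9846*(-1/47618) = 4923/23809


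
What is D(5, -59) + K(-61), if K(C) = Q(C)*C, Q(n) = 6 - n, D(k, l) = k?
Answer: -4082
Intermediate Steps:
K(C) = C*(6 - C) (K(C) = (6 - C)*C = C*(6 - C))
D(5, -59) + K(-61) = 5 - 61*(6 - 1*(-61)) = 5 - 61*(6 + 61) = 5 - 61*67 = 5 - 4087 = -4082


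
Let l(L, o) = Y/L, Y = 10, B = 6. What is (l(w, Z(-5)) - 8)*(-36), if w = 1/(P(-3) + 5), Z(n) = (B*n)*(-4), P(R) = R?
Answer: -432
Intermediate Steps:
Z(n) = -24*n (Z(n) = (6*n)*(-4) = -24*n)
w = ½ (w = 1/(-3 + 5) = 1/2 = ½ ≈ 0.50000)
l(L, o) = 10/L
(l(w, Z(-5)) - 8)*(-36) = (10/(½) - 8)*(-36) = (10*2 - 8)*(-36) = (20 - 8)*(-36) = 12*(-36) = -432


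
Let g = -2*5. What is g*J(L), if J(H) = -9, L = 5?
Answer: 90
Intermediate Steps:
g = -10
g*J(L) = -10*(-9) = 90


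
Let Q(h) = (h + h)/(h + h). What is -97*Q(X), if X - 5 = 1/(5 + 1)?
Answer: -97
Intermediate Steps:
X = 31/6 (X = 5 + 1/(5 + 1) = 5 + 1/6 = 5 + ⅙ = 31/6 ≈ 5.1667)
Q(h) = 1 (Q(h) = (2*h)/((2*h)) = (2*h)*(1/(2*h)) = 1)
-97*Q(X) = -97*1 = -97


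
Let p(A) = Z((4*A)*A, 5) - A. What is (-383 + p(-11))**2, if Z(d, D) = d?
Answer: 12544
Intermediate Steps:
p(A) = -A + 4*A**2 (p(A) = (4*A)*A - A = 4*A**2 - A = -A + 4*A**2)
(-383 + p(-11))**2 = (-383 - 11*(-1 + 4*(-11)))**2 = (-383 - 11*(-1 - 44))**2 = (-383 - 11*(-45))**2 = (-383 + 495)**2 = 112**2 = 12544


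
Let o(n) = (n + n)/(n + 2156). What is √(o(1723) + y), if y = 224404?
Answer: √375171088222/1293 ≈ 473.71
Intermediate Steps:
o(n) = 2*n/(2156 + n) (o(n) = (2*n)/(2156 + n) = 2*n/(2156 + n))
√(o(1723) + y) = √(2*1723/(2156 + 1723) + 224404) = √(2*1723/3879 + 224404) = √(2*1723*(1/3879) + 224404) = √(3446/3879 + 224404) = √(870466562/3879) = √375171088222/1293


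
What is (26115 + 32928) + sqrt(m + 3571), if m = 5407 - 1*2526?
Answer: 59043 + 2*sqrt(1613) ≈ 59123.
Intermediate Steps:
m = 2881 (m = 5407 - 2526 = 2881)
(26115 + 32928) + sqrt(m + 3571) = (26115 + 32928) + sqrt(2881 + 3571) = 59043 + sqrt(6452) = 59043 + 2*sqrt(1613)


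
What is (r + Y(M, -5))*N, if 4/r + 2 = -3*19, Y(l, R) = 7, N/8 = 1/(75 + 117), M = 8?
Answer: 409/1416 ≈ 0.28884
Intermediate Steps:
N = 1/24 (N = 8/(75 + 117) = 8/192 = 8*(1/192) = 1/24 ≈ 0.041667)
r = -4/59 (r = 4/(-2 - 3*19) = 4/(-2 - 57) = 4/(-59) = 4*(-1/59) = -4/59 ≈ -0.067797)
(r + Y(M, -5))*N = (-4/59 + 7)*(1/24) = (409/59)*(1/24) = 409/1416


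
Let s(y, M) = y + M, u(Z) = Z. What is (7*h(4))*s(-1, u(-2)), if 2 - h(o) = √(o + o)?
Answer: -42 + 42*√2 ≈ 17.397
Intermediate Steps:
h(o) = 2 - √2*√o (h(o) = 2 - √(o + o) = 2 - √(2*o) = 2 - √2*√o)
s(y, M) = M + y
(7*h(4))*s(-1, u(-2)) = (7*(2 - √2*√4))*(-2 - 1) = (7*(2 - 1*√2*2))*(-3) = (7*(2 - 2*√2))*(-3) = (14 - 14*√2)*(-3) = -42 + 42*√2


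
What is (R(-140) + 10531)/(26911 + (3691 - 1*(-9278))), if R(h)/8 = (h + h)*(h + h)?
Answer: 637731/39880 ≈ 15.991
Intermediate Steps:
R(h) = 32*h² (R(h) = 8*((h + h)*(h + h)) = 8*((2*h)*(2*h)) = 8*(4*h²) = 32*h²)
(R(-140) + 10531)/(26911 + (3691 - 1*(-9278))) = (32*(-140)² + 10531)/(26911 + (3691 - 1*(-9278))) = (32*19600 + 10531)/(26911 + (3691 + 9278)) = (627200 + 10531)/(26911 + 12969) = 637731/39880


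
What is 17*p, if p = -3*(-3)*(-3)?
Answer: -459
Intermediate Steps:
p = -27 (p = 9*(-3) = -27)
17*p = 17*(-27) = -459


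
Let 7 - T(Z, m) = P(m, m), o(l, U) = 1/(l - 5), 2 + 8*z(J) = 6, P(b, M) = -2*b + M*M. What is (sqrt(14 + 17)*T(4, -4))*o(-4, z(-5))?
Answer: 17*sqrt(31)/9 ≈ 10.517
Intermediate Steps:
P(b, M) = M**2 - 2*b (P(b, M) = -2*b + M**2 = M**2 - 2*b)
z(J) = 1/2 (z(J) = -1/4 + (1/8)*6 = -1/4 + 3/4 = 1/2)
o(l, U) = 1/(-5 + l)
T(Z, m) = 7 - m**2 + 2*m (T(Z, m) = 7 - (m**2 - 2*m) = 7 + (-m**2 + 2*m) = 7 - m**2 + 2*m)
(sqrt(14 + 17)*T(4, -4))*o(-4, z(-5)) = (sqrt(14 + 17)*(7 - 1*(-4)**2 + 2*(-4)))/(-5 - 4) = (sqrt(31)*(7 - 1*16 - 8))/(-9) = (sqrt(31)*(7 - 16 - 8))*(-1/9) = (sqrt(31)*(-17))*(-1/9) = -17*sqrt(31)*(-1/9) = 17*sqrt(31)/9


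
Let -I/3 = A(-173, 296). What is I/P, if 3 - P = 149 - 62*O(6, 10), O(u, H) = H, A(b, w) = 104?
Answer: -52/79 ≈ -0.65823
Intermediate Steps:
I = -312 (I = -3*104 = -312)
P = 474 (P = 3 - (149 - 62*10) = 3 - (149 - 620) = 3 - 1*(-471) = 3 + 471 = 474)
I/P = -312/474 = -312*1/474 = -52/79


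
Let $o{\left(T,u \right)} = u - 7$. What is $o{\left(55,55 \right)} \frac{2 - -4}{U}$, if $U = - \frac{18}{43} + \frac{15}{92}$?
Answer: $- \frac{379776}{337} \approx -1126.9$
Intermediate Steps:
$U = - \frac{1011}{3956}$ ($U = \left(-18\right) \frac{1}{43} + 15 \cdot \frac{1}{92} = - \frac{18}{43} + \frac{15}{92} = - \frac{1011}{3956} \approx -0.25556$)
$o{\left(T,u \right)} = -7 + u$
$o{\left(55,55 \right)} \frac{2 - -4}{U} = \left(-7 + 55\right) \frac{2 - -4}{- \frac{1011}{3956}} = 48 \left(2 + 4\right) \left(- \frac{3956}{1011}\right) = 48 \cdot 6 \left(- \frac{3956}{1011}\right) = 48 \left(- \frac{7912}{337}\right) = - \frac{379776}{337}$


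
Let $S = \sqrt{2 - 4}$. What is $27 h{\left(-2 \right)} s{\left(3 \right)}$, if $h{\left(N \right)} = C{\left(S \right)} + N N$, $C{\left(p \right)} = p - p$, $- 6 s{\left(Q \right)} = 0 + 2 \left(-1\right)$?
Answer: $36$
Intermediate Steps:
$s{\left(Q \right)} = \frac{1}{3}$ ($s{\left(Q \right)} = - \frac{0 + 2 \left(-1\right)}{6} = - \frac{0 - 2}{6} = \left(- \frac{1}{6}\right) \left(-2\right) = \frac{1}{3}$)
$S = i \sqrt{2}$ ($S = \sqrt{-2} = i \sqrt{2} \approx 1.4142 i$)
$C{\left(p \right)} = 0$
$h{\left(N \right)} = N^{2}$ ($h{\left(N \right)} = 0 + N N = 0 + N^{2} = N^{2}$)
$27 h{\left(-2 \right)} s{\left(3 \right)} = 27 \left(-2\right)^{2} \cdot \frac{1}{3} = 27 \cdot 4 \cdot \frac{1}{3} = 108 \cdot \frac{1}{3} = 36$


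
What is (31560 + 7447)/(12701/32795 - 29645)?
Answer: -1279234565/972195074 ≈ -1.3158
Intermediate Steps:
(31560 + 7447)/(12701/32795 - 29645) = 39007/(12701*(1/32795) - 29645) = 39007/(12701/32795 - 29645) = 39007/(-972195074/32795) = 39007*(-32795/972195074) = -1279234565/972195074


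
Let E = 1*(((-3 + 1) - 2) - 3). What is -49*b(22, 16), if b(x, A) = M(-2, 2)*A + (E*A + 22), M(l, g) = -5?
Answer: 8330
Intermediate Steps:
E = -7 (E = 1*((-2 - 2) - 3) = 1*(-4 - 3) = 1*(-7) = -7)
b(x, A) = 22 - 12*A (b(x, A) = -5*A + (-7*A + 22) = -5*A + (22 - 7*A) = 22 - 12*A)
-49*b(22, 16) = -49*(22 - 12*16) = -49*(22 - 192) = -49*(-170) = 8330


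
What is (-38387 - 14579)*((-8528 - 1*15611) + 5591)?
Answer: 982413368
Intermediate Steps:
(-38387 - 14579)*((-8528 - 1*15611) + 5591) = -52966*((-8528 - 15611) + 5591) = -52966*(-24139 + 5591) = -52966*(-18548) = 982413368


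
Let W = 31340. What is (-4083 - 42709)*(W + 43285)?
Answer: -3491853000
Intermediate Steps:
(-4083 - 42709)*(W + 43285) = (-4083 - 42709)*(31340 + 43285) = -46792*74625 = -3491853000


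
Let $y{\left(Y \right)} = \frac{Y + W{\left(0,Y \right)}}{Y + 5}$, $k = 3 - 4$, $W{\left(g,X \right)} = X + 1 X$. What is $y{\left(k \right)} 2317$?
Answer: $- \frac{6951}{4} \approx -1737.8$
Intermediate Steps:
$W{\left(g,X \right)} = 2 X$ ($W{\left(g,X \right)} = X + X = 2 X$)
$k = -1$ ($k = 3 - 4 = -1$)
$y{\left(Y \right)} = \frac{3 Y}{5 + Y}$ ($y{\left(Y \right)} = \frac{Y + 2 Y}{Y + 5} = \frac{3 Y}{5 + Y}$)
$y{\left(k \right)} 2317 = 3 \left(-1\right) \frac{1}{5 - 1} \cdot 2317 = 3 \left(-1\right) \frac{1}{4} \cdot 2317 = \left(- \frac{3}{4}\right) 2317 = - \frac{6951}{4}$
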